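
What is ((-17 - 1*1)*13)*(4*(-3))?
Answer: 2808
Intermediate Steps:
((-17 - 1*1)*13)*(4*(-3)) = ((-17 - 1)*13)*(-12) = -18*13*(-12) = -234*(-12) = 2808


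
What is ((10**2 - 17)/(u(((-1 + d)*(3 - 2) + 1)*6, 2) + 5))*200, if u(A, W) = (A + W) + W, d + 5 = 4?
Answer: 16600/3 ≈ 5533.3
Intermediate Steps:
d = -1 (d = -5 + 4 = -1)
u(A, W) = A + 2*W
((10**2 - 17)/(u(((-1 + d)*(3 - 2) + 1)*6, 2) + 5))*200 = ((10**2 - 17)/((((-1 - 1)*(3 - 2) + 1)*6 + 2*2) + 5))*200 = ((100 - 17)/(((-2*1 + 1)*6 + 4) + 5))*200 = (83/(((-2 + 1)*6 + 4) + 5))*200 = (83/((-1*6 + 4) + 5))*200 = (83/((-6 + 4) + 5))*200 = (83/(-2 + 5))*200 = (83/3)*200 = 16600/3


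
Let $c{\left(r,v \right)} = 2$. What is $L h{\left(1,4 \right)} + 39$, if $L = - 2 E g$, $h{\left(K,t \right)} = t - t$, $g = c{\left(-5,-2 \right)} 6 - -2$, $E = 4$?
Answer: $39$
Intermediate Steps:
$g = 14$ ($g = 2 \cdot 6 - -2 = 12 + \left(-2 + 4\right) = 12 + 2 = 14$)
$h{\left(K,t \right)} = 0$
$L = -112$ ($L = \left(-2\right) 4 \cdot 14 = \left(-8\right) 14 = -112$)
$L h{\left(1,4 \right)} + 39 = \left(-112\right) 0 + 39 = 0 + 39 = 39$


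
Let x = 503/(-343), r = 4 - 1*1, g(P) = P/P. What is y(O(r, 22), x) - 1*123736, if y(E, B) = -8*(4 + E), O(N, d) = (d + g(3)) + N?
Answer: -123976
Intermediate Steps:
g(P) = 1
r = 3 (r = 4 - 1 = 3)
O(N, d) = 1 + N + d (O(N, d) = (d + 1) + N = (1 + d) + N = 1 + N + d)
x = -503/343 (x = 503*(-1/343) = -503/343 ≈ -1.4665)
y(E, B) = -32 - 8*E
y(O(r, 22), x) - 1*123736 = (-32 - 8*(1 + 3 + 22)) - 1*123736 = (-32 - 8*26) - 123736 = (-32 - 208) - 123736 = -240 - 123736 = -123976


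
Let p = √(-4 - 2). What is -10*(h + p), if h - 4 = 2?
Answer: -60 - 10*I*√6 ≈ -60.0 - 24.495*I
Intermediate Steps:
p = I*√6 (p = √(-6) = I*√6 ≈ 2.4495*I)
h = 6 (h = 4 + 2 = 6)
-10*(h + p) = -10*(6 + I*√6) = -60 - 10*I*√6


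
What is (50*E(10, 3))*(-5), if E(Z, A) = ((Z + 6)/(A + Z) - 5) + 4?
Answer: -750/13 ≈ -57.692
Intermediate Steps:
E(Z, A) = -1 + (6 + Z)/(A + Z) (E(Z, A) = ((6 + Z)/(A + Z) - 5) + 4 = (-5 + (6 + Z)/(A + Z)) + 4 = -1 + (6 + Z)/(A + Z))
(50*E(10, 3))*(-5) = (50*((6 - 1*3)/(3 + 10)))*(-5) = (50*((6 - 3)/13))*(-5) = (50*((1/13)*3))*(-5) = (50*(3/13))*(-5) = (150/13)*(-5) = -750/13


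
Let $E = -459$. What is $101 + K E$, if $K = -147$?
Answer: $67574$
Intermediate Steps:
$101 + K E = 101 - -67473 = 101 + 67473 = 67574$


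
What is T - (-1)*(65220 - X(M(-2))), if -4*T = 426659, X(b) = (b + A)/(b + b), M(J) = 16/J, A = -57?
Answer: -663181/16 ≈ -41449.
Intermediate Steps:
X(b) = (-57 + b)/(2*b) (X(b) = (b - 57)/(b + b) = (-57 + b)/((2*b)) = (-57 + b)*(1/(2*b)) = (-57 + b)/(2*b))
T = -426659/4 (T = -¼*426659 = -426659/4 ≈ -1.0666e+5)
T - (-1)*(65220 - X(M(-2))) = -426659/4 - (-1)*(65220 - (-57 + 16/(-2))/(2*(16/(-2)))) = -426659/4 - (-1)*(65220 - (-57 + 16*(-½))/(2*(16*(-½)))) = -426659/4 - (-1)*(65220 - (-57 - 8)/(2*(-8))) = -426659/4 - (-1)*(65220 - (-1)*(-65)/(2*8)) = -426659/4 - (-1)*(65220 - 1*65/16) = -426659/4 - (-1)*(65220 - 65/16) = -426659/4 - (-1)*1043455/16 = -426659/4 - 1*(-1043455/16) = -426659/4 + 1043455/16 = -663181/16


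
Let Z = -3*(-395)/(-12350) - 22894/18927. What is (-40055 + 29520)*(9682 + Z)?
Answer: -953563862125007/9349938 ≈ -1.0199e+8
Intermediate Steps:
Z = -61033879/46749690 (Z = 1185*(-1/12350) - 22894*1/18927 = -237/2470 - 22894/18927 = -61033879/46749690 ≈ -1.3055)
(-40055 + 29520)*(9682 + Z) = (-40055 + 29520)*(9682 - 61033879/46749690) = -10535*452569464701/46749690 = -953563862125007/9349938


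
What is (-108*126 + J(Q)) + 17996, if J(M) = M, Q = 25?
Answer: 4413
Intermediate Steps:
(-108*126 + J(Q)) + 17996 = (-108*126 + 25) + 17996 = (-13608 + 25) + 17996 = -13583 + 17996 = 4413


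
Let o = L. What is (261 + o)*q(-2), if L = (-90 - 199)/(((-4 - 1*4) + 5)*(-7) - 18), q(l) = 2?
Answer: 988/3 ≈ 329.33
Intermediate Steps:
L = -289/3 (L = -289/(((-4 - 4) + 5)*(-7) - 18) = -289/((-8 + 5)*(-7) - 18) = -289/(-3*(-7) - 18) = -289/(21 - 18) = -289/3 ≈ -96.333)
o = -289/3 ≈ -96.333
(261 + o)*q(-2) = (261 - 289/3)*2 = (494/3)*2 = 988/3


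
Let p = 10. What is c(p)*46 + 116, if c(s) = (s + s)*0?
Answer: 116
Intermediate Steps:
c(s) = 0 (c(s) = (2*s)*0 = 0)
c(p)*46 + 116 = 0*46 + 116 = 0 + 116 = 116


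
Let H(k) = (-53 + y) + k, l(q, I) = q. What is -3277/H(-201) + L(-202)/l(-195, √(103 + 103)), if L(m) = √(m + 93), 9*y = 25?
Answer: 29493/2261 - I*√109/195 ≈ 13.044 - 0.05354*I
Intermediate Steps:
y = 25/9 (y = (⅑)*25 = 25/9 ≈ 2.7778)
H(k) = -452/9 + k (H(k) = (-53 + 25/9) + k = -452/9 + k)
L(m) = √(93 + m)
-3277/H(-201) + L(-202)/l(-195, √(103 + 103)) = -3277/(-452/9 - 201) + √(93 - 202)/(-195) = -3277/(-2261/9) + √(-109)*(-1/195) = -3277*(-9/2261) + (I*√109)*(-1/195) = 29493/2261 - I*√109/195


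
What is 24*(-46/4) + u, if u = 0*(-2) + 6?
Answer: -270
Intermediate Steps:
u = 6 (u = 0 + 6 = 6)
24*(-46/4) + u = 24*(-46/4) + 6 = 24*(-46*1/4) + 6 = 24*(-23/2) + 6 = -276 + 6 = -270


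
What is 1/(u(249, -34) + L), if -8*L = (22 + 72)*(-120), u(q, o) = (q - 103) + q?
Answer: 1/1805 ≈ 0.00055402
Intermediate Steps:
u(q, o) = -103 + 2*q (u(q, o) = (-103 + q) + q = -103 + 2*q)
L = 1410 (L = -(22 + 72)*(-120)/8 = -47*(-120)/4 = -⅛*(-11280) = 1410)
1/(u(249, -34) + L) = 1/((-103 + 2*249) + 1410) = 1/((-103 + 498) + 1410) = 1/(395 + 1410) = 1/1805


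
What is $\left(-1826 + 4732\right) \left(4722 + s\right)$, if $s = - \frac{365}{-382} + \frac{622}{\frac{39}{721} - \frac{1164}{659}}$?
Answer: $\frac{1968632116427383}{155386713} \approx 1.2669 \cdot 10^{7}$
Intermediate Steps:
$s = - \frac{112597983761}{310773426}$ ($s = \left(-365\right) \left(- \frac{1}{382}\right) + \frac{622}{39 \cdot \frac{1}{721} - \frac{1164}{659}} = \frac{365}{382} + \frac{622}{\frac{39}{721} - \frac{1164}{659}} = \frac{365}{382} + \frac{622}{- \frac{813543}{475139}} = \frac{365}{382} + 622 \left(- \frac{475139}{813543}\right) = \frac{365}{382} - \frac{295536458}{813543} = - \frac{112597983761}{310773426} \approx -362.32$)
$\left(-1826 + 4732\right) \left(4722 + s\right) = \left(-1826 + 4732\right) \left(4722 - \frac{112597983761}{310773426}\right) = 2906 \cdot \frac{1354874133811}{310773426} = \frac{1968632116427383}{155386713}$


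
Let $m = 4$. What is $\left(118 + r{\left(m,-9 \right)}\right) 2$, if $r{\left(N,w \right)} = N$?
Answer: $244$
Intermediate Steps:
$\left(118 + r{\left(m,-9 \right)}\right) 2 = \left(118 + 4\right) 2 = 122 \cdot 2 = 244$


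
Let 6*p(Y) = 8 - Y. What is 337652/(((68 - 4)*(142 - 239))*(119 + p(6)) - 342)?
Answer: -506478/1111745 ≈ -0.45557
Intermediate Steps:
p(Y) = 4/3 - Y/6 (p(Y) = (8 - Y)/6 = 4/3 - Y/6)
337652/(((68 - 4)*(142 - 239))*(119 + p(6)) - 342) = 337652/(((68 - 4)*(142 - 239))*(119 + (4/3 - 1/6*6)) - 342) = 337652/((64*(-97))*(119 + (4/3 - 1)) - 342) = 337652/(-6208*(119 + 1/3) - 342) = 337652/(-6208*358/3 - 342) = 337652/(-2222464/3 - 342) = 337652/(-2223490/3) = 337652*(-3/2223490) = -506478/1111745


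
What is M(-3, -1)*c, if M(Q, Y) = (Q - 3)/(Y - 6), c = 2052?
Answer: 12312/7 ≈ 1758.9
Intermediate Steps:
M(Q, Y) = (-3 + Q)/(-6 + Y)
M(-3, -1)*c = ((-3 - 3)/(-6 - 1))*2052 = (-6/(-7))*2052 = -1/7*(-6)*2052 = (6/7)*2052 = 12312/7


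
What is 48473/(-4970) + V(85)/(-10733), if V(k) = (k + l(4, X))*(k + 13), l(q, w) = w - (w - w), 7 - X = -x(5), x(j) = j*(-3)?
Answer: -557764329/53343010 ≈ -10.456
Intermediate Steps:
x(j) = -3*j
X = -8 (X = 7 - (-1)*(-3*5) = 7 - (-1)*(-15) = 7 - 1*15 = 7 - 15 = -8)
l(q, w) = w (l(q, w) = w - 1*0 = w + 0 = w)
V(k) = (-8 + k)*(13 + k) (V(k) = (k - 8)*(k + 13) = (-8 + k)*(13 + k))
48473/(-4970) + V(85)/(-10733) = 48473/(-4970) + (-104 + 85**2 + 5*85)/(-10733) = 48473*(-1/4970) + (-104 + 7225 + 425)*(-1/10733) = -48473/4970 + 7546*(-1/10733) = -48473/4970 - 7546/10733 = -557764329/53343010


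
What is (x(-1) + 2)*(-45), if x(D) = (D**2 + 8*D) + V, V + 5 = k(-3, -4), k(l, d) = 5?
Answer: 225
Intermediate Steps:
V = 0 (V = -5 + 5 = 0)
x(D) = D**2 + 8*D (x(D) = (D**2 + 8*D) + 0 = D**2 + 8*D)
(x(-1) + 2)*(-45) = (-(8 - 1) + 2)*(-45) = (-1*7 + 2)*(-45) = (-7 + 2)*(-45) = -5*(-45) = 225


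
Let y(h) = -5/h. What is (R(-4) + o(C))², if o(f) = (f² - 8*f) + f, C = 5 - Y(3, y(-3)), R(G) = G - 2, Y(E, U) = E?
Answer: 256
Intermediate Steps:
R(G) = -2 + G
C = 2 (C = 5 - 1*3 = 5 - 3 = 2)
o(f) = f² - 7*f
(R(-4) + o(C))² = ((-2 - 4) + 2*(-7 + 2))² = (-6 + 2*(-5))² = (-6 - 10)² = (-16)² = 256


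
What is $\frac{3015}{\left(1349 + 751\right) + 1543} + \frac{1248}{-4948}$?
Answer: $\frac{2592939}{4506391} \approx 0.57539$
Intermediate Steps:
$\frac{3015}{\left(1349 + 751\right) + 1543} + \frac{1248}{-4948} = \frac{3015}{2100 + 1543} + 1248 \left(- \frac{1}{4948}\right) = \frac{3015}{3643} - \frac{312}{1237} = \frac{2592939}{4506391}$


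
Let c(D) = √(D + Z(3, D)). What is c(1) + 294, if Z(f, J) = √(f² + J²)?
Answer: 294 + √(1 + √10) ≈ 296.04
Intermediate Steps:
Z(f, J) = √(J² + f²)
c(D) = √(D + √(9 + D²)) (c(D) = √(D + √(D² + 3²)) = √(D + √(D² + 9)) = √(D + √(9 + D²)))
c(1) + 294 = √(1 + √(9 + 1²)) + 294 = √(1 + √(9 + 1)) + 294 = √(1 + √10) + 294 = 294 + √(1 + √10)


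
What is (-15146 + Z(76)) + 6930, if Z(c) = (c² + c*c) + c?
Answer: 3412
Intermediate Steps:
Z(c) = c + 2*c² (Z(c) = (c² + c²) + c = 2*c² + c = c + 2*c²)
(-15146 + Z(76)) + 6930 = (-15146 + 76*(1 + 2*76)) + 6930 = (-15146 + 76*(1 + 152)) + 6930 = (-15146 + 76*153) + 6930 = (-15146 + 11628) + 6930 = -3518 + 6930 = 3412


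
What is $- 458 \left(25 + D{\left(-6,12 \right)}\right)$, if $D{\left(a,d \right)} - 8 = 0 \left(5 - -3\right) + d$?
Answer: $-20610$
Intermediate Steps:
$D{\left(a,d \right)} = 8 + d$ ($D{\left(a,d \right)} = 8 + \left(0 \left(5 - -3\right) + d\right) = 8 + \left(0 \left(5 + 3\right) + d\right) = 8 + \left(0 \cdot 8 + d\right) = 8 + \left(0 + d\right) = 8 + d$)
$- 458 \left(25 + D{\left(-6,12 \right)}\right) = - 458 \left(25 + \left(8 + 12\right)\right) = - 458 \left(25 + 20\right) = \left(-458\right) 45 = -20610$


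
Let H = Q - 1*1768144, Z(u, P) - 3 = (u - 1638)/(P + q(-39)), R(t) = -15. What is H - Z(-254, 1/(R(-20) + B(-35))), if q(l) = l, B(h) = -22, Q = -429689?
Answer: -793436297/361 ≈ -2.1979e+6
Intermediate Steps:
Z(u, P) = 3 + (-1638 + u)/(-39 + P) (Z(u, P) = 3 + (u - 1638)/(P - 39) = 3 + (-1638 + u)/(-39 + P))
H = -2197833 (H = -429689 - 1*1768144 = -429689 - 1768144 = -2197833)
H - Z(-254, 1/(R(-20) + B(-35))) = -2197833 - (-1755 - 254 + 3/(-15 - 22))/(-39 + 1/(-15 - 22)) = -2197833 - (-1755 - 254 + 3/(-37))/(-39 + 1/(-37)) = -2197833 - (-1755 - 254 + 3*(-1/37))/(-39 - 1/37) = -2197833 - (-1755 - 254 - 3/37)/(-1444/37) = -2197833 - (-37)*(-74336)/(1444*37) = -2197833 - 1*18584/361 = -2197833 - 18584/361 = -793436297/361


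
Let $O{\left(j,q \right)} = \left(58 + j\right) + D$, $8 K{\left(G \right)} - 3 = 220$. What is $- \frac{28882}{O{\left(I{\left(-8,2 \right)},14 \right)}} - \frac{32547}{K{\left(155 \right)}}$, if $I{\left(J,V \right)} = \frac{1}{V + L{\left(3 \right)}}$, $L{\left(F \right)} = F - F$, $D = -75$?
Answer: $\frac{4288964}{7359} \approx 582.82$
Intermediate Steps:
$K{\left(G \right)} = \frac{223}{8}$ ($K{\left(G \right)} = \frac{3}{8} + \frac{1}{8} \cdot 220 = \frac{3}{8} + \frac{55}{2} = \frac{223}{8}$)
$L{\left(F \right)} = 0$
$I{\left(J,V \right)} = \frac{1}{V}$ ($I{\left(J,V \right)} = \frac{1}{V + 0} = \frac{1}{V}$)
$O{\left(j,q \right)} = -17 + j$ ($O{\left(j,q \right)} = \left(58 + j\right) - 75 = -17 + j$)
$- \frac{28882}{O{\left(I{\left(-8,2 \right)},14 \right)}} - \frac{32547}{K{\left(155 \right)}} = - \frac{28882}{-17 + \frac{1}{2}} - \frac{32547}{\frac{223}{8}} = - \frac{28882}{-17 + \frac{1}{2}} - \frac{260376}{223} = - \frac{28882}{- \frac{33}{2}} - \frac{260376}{223} = \left(-28882\right) \left(- \frac{2}{33}\right) - \frac{260376}{223} = \frac{57764}{33} - \frac{260376}{223} = \frac{4288964}{7359}$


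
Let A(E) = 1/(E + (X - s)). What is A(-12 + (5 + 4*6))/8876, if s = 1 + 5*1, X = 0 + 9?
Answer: 1/177520 ≈ 5.6332e-6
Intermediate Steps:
X = 9
s = 6 (s = 1 + 5 = 6)
A(E) = 1/(3 + E) (A(E) = 1/(E + (9 - 1*6)) = 1/(E + (9 - 6)) = 1/(E + 3) = 1/(3 + E))
A(-12 + (5 + 4*6))/8876 = 1/((3 + (-12 + (5 + 4*6)))*8876) = (1/8876)/(3 + (-12 + (5 + 24))) = (1/8876)/(3 + (-12 + 29)) = (1/8876)/(3 + 17) = (1/8876)/20 = (1/20)*(1/8876) = 1/177520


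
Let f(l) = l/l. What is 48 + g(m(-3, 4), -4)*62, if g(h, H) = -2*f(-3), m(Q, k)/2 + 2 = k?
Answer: -76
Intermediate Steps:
m(Q, k) = -4 + 2*k
f(l) = 1
g(h, H) = -2 (g(h, H) = -2*1 = -2)
48 + g(m(-3, 4), -4)*62 = 48 - 2*62 = 48 - 124 = -76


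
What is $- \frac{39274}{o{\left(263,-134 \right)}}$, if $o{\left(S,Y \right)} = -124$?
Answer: $\frac{19637}{62} \approx 316.73$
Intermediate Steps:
$- \frac{39274}{o{\left(263,-134 \right)}} = - \frac{39274}{-124} = \left(-39274\right) \left(- \frac{1}{124}\right) = \frac{19637}{62}$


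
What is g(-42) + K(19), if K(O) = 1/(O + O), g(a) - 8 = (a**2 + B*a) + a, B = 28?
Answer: 21053/38 ≈ 554.03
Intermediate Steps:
g(a) = 8 + a**2 + 29*a (g(a) = 8 + ((a**2 + 28*a) + a) = 8 + (a**2 + 29*a) = 8 + a**2 + 29*a)
K(O) = 1/(2*O)
g(-42) + K(19) = (8 + (-42)**2 + 29*(-42)) + (1/2)/19 = (8 + 1764 - 1218) + (1/2)*(1/19) = 554 + 1/38 = 21053/38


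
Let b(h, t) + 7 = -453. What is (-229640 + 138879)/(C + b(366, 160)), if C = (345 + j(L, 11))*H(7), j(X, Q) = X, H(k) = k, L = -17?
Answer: -90761/1836 ≈ -49.434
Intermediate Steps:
b(h, t) = -460 (b(h, t) = -7 - 453 = -460)
C = 2296 (C = (345 - 17)*7 = 328*7 = 2296)
(-229640 + 138879)/(C + b(366, 160)) = (-229640 + 138879)/(2296 - 460) = -90761/1836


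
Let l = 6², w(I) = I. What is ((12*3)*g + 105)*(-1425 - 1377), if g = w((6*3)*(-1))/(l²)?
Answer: -292809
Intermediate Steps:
l = 36
g = -1/72 (g = ((6*3)*(-1))/(36²) = (18*(-1))/1296 = -18*1/1296 = -1/72 ≈ -0.013889)
((12*3)*g + 105)*(-1425 - 1377) = ((12*3)*(-1/72) + 105)*(-1425 - 1377) = (36*(-1/72) + 105)*(-2802) = (-½ + 105)*(-2802) = (209/2)*(-2802) = -292809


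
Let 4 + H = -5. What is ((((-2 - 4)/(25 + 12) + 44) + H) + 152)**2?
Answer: 47789569/1369 ≈ 34908.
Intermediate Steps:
H = -9 (H = -4 - 5 = -9)
((((-2 - 4)/(25 + 12) + 44) + H) + 152)**2 = ((((-2 - 4)/(25 + 12) + 44) - 9) + 152)**2 = (((-6/37 + 44) - 9) + 152)**2 = ((1622/37 - 9) + 152)**2 = (1289/37 + 152)**2 = (6913/37)**2 = 47789569/1369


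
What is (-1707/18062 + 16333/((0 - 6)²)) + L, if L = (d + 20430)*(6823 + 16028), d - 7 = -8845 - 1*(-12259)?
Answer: 177194610024913/325116 ≈ 5.4502e+8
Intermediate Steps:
d = 3421 (d = 7 + (-8845 - 1*(-12259)) = 7 + (-8845 + 12259) = 7 + 3414 = 3421)
L = 545019201 (L = (3421 + 20430)*(6823 + 16028) = 23851*22851 = 545019201)
(-1707/18062 + 16333/((0 - 6)²)) + L = (-1707/18062 + 16333/((0 - 6)²)) + 545019201 = (-1707*1/18062 + 16333/((-6)²)) + 545019201 = (-1707/18062 + 16333/36) + 545019201 = 147472597/325116 + 545019201 = 177194610024913/325116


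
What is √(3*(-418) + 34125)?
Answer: √32871 ≈ 181.30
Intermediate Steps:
√(3*(-418) + 34125) = √(-1254 + 34125) = √32871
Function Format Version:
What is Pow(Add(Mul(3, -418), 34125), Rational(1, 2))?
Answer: Pow(32871, Rational(1, 2)) ≈ 181.30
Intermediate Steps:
Pow(Add(Mul(3, -418), 34125), Rational(1, 2)) = Pow(Add(-1254, 34125), Rational(1, 2)) = Pow(32871, Rational(1, 2))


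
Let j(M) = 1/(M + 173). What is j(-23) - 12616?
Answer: -1892399/150 ≈ -12616.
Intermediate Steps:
j(M) = 1/(173 + M)
j(-23) - 12616 = 1/(173 - 23) - 12616 = 1/150 - 12616 = -1892399/150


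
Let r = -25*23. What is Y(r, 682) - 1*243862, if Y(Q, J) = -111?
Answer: -243973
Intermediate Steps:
r = -575
Y(r, 682) - 1*243862 = -111 - 1*243862 = -111 - 243862 = -243973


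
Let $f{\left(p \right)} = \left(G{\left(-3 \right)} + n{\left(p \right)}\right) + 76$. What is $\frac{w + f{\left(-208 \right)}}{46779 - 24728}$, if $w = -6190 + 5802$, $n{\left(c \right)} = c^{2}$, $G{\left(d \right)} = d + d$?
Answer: $\frac{42946}{22051} \approx 1.9476$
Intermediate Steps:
$G{\left(d \right)} = 2 d$
$w = -388$
$f{\left(p \right)} = 70 + p^{2}$ ($f{\left(p \right)} = \left(2 \left(-3\right) + p^{2}\right) + 76 = \left(-6 + p^{2}\right) + 76 = 70 + p^{2}$)
$\frac{w + f{\left(-208 \right)}}{46779 - 24728} = \frac{-388 + \left(70 + \left(-208\right)^{2}\right)}{46779 - 24728} = \frac{-388 + \left(70 + 43264\right)}{22051} = \left(-388 + 43334\right) \frac{1}{22051} = 42946 \cdot \frac{1}{22051} = \frac{42946}{22051}$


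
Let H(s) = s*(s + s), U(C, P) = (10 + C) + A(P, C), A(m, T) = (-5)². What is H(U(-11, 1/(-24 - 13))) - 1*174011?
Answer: -172859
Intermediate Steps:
A(m, T) = 25
U(C, P) = 35 + C (U(C, P) = (10 + C) + 25 = 35 + C)
H(s) = 2*s² (H(s) = s*(2*s) = 2*s²)
H(U(-11, 1/(-24 - 13))) - 1*174011 = 2*(35 - 11)² - 1*174011 = 2*24² - 174011 = 2*576 - 174011 = 1152 - 174011 = -172859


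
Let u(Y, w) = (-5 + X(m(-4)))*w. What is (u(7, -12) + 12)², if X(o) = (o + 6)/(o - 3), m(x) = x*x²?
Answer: 17040384/4489 ≈ 3796.0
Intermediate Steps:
m(x) = x³
X(o) = (6 + o)/(-3 + o)
u(Y, w) = -277*w/67 (u(Y, w) = (-5 + (6 + (-4)³)/(-3 + (-4)³))*w = (-5 + (6 - 64)/(-3 - 64))*w = (-5 - 58/(-67))*w = (-5 - 1/67*(-58))*w = (-5 + 58/67)*w = -277*w/67)
(u(7, -12) + 12)² = (-277/67*(-12) + 12)² = (3324/67 + 12)² = (4128/67)² = 17040384/4489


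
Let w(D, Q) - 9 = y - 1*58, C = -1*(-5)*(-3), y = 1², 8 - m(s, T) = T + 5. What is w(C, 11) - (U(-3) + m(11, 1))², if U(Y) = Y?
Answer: -49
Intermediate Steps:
m(s, T) = 3 - T (m(s, T) = 8 - (T + 5) = 8 - (5 + T) = 8 + (-5 - T) = 3 - T)
y = 1
C = -15 (C = 5*(-3) = -15)
w(D, Q) = -48 (w(D, Q) = 9 + (1 - 1*58) = 9 + (1 - 58) = 9 - 57 = -48)
w(C, 11) - (U(-3) + m(11, 1))² = -48 - (-3 + (3 - 1*1))² = -48 - (-3 + (3 - 1))² = -48 - (-3 + 2)² = -48 - 1*(-1)² = -48 - 1*1 = -48 - 1 = -49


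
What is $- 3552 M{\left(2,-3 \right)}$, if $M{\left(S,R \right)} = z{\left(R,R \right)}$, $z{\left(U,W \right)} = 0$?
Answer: $0$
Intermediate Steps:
$M{\left(S,R \right)} = 0$
$- 3552 M{\left(2,-3 \right)} = \left(-3552\right) 0 = 0$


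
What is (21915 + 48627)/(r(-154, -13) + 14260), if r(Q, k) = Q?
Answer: 11757/2351 ≈ 5.0009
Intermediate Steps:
(21915 + 48627)/(r(-154, -13) + 14260) = (21915 + 48627)/(-154 + 14260) = 70542/14106 = 70542*(1/14106) = 11757/2351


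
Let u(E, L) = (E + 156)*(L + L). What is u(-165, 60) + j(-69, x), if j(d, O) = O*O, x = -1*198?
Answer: 38124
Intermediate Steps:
x = -198
j(d, O) = O**2
u(E, L) = 2*L*(156 + E) (u(E, L) = (156 + E)*(2*L) = 2*L*(156 + E))
u(-165, 60) + j(-69, x) = 2*60*(156 - 165) + (-198)**2 = 2*60*(-9) + 39204 = -1080 + 39204 = 38124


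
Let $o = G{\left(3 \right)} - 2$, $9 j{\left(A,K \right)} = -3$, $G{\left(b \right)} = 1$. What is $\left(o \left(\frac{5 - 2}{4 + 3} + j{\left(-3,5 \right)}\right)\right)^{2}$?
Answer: $\frac{4}{441} \approx 0.0090703$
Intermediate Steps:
$j{\left(A,K \right)} = - \frac{1}{3}$ ($j{\left(A,K \right)} = \frac{1}{9} \left(-3\right) = - \frac{1}{3}$)
$o = -1$ ($o = 1 - 2 = -1$)
$\left(o \left(\frac{5 - 2}{4 + 3} + j{\left(-3,5 \right)}\right)\right)^{2} = \left(- (\frac{5 - 2}{4 + 3} - \frac{1}{3})\right)^{2} = \left(- (\frac{3}{7} - \frac{1}{3})\right)^{2} = \left(\left(-1\right) \frac{2}{21}\right)^{2} = \left(- \frac{2}{21}\right)^{2} = \frac{4}{441}$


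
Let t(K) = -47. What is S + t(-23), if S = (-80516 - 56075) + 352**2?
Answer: -12734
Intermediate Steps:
S = -12687 (S = -136591 + 123904 = -12687)
S + t(-23) = -12687 - 47 = -12734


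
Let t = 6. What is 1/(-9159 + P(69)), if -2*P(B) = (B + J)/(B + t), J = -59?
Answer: -15/137386 ≈ -0.00010918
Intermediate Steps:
P(B) = -(-59 + B)/(2*(6 + B)) (P(B) = -(B - 59)/(2*(B + 6)) = -(-59 + B)/(2*(6 + B)))
1/(-9159 + P(69)) = 1/(-9159 + (59 - 1*69)/(2*(6 + 69))) = 1/(-9159 + (½)*(59 - 69)/75) = 1/(-9159 + (½)*(1/75)*(-10)) = 1/(-9159 - 1/15) = 1/(-137386/15) = -15/137386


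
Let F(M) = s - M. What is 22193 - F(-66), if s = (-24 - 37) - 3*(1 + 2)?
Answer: 22197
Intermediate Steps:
s = -70 (s = -61 - 3*3 = -61 - 9 = -70)
F(M) = -70 - M
22193 - F(-66) = 22193 - (-70 - 1*(-66)) = 22193 - (-70 + 66) = 22193 - 1*(-4) = 22193 + 4 = 22197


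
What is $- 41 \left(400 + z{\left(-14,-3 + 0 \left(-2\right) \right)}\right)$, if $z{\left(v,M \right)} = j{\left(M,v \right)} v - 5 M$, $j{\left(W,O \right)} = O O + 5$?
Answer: $98359$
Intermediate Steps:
$j{\left(W,O \right)} = 5 + O^{2}$ ($j{\left(W,O \right)} = O^{2} + 5 = 5 + O^{2}$)
$z{\left(v,M \right)} = - 5 M + v \left(5 + v^{2}\right)$ ($z{\left(v,M \right)} = \left(5 + v^{2}\right) v - 5 M = v \left(5 + v^{2}\right) - 5 M = - 5 M + v \left(5 + v^{2}\right)$)
$- 41 \left(400 + z{\left(-14,-3 + 0 \left(-2\right) \right)}\right) = - 41 \left(400 - \left(5 \left(-3 + 0 \left(-2\right)\right) + 14 \left(5 + \left(-14\right)^{2}\right)\right)\right) = - 41 \left(400 - \left(5 \left(-3 + 0\right) + 14 \left(5 + 196\right)\right)\right) = - 41 \left(400 - 2799\right) = \left(-41\right) \left(-2399\right) = 98359$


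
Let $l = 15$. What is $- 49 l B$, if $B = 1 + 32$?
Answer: $-24255$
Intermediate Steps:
$B = 33$
$- 49 l B = \left(-49\right) 15 \cdot 33 = \left(-735\right) 33 = -24255$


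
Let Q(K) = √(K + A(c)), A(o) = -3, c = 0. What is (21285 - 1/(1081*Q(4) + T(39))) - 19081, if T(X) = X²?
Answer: 5734807/2602 ≈ 2204.0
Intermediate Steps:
Q(K) = √(-3 + K) (Q(K) = √(K - 3) = √(-3 + K))
(21285 - 1/(1081*Q(4) + T(39))) - 19081 = (21285 - 1/(1081*√(-3 + 4) + 39²)) - 19081 = (21285 - 1/(1081*√1 + 1521)) - 19081 = (21285 - 1/(1081*1 + 1521)) - 19081 = (21285 - 1/(1081 + 1521)) - 19081 = (21285 - 1/2602) - 19081 = 55383569/2602 - 19081 = 5734807/2602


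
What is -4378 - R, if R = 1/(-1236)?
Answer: -5411207/1236 ≈ -4378.0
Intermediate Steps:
R = -1/1236 ≈ -0.00080906
-4378 - R = -4378 - 1*(-1/1236) = -4378 + 1/1236 = -5411207/1236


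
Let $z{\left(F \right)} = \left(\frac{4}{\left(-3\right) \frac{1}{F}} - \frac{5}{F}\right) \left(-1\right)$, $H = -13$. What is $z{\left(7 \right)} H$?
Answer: $- \frac{2743}{21} \approx -130.62$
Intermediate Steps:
$z{\left(F \right)} = \frac{5}{F} + \frac{4 F}{3}$ ($z{\left(F \right)} = \left(4 \left(- \frac{F}{3}\right) - \frac{5}{F}\right) \left(-1\right) = \left(- \frac{4 F}{3} - \frac{5}{F}\right) \left(-1\right) = \left(- \frac{5}{F} - \frac{4 F}{3}\right) \left(-1\right) = \frac{5}{F} + \frac{4 F}{3}$)
$z{\left(7 \right)} H = \left(\frac{5}{7} + \frac{4}{3} \cdot 7\right) \left(-13\right) = \left(5 \cdot \frac{1}{7} + \frac{28}{3}\right) \left(-13\right) = \left(\frac{5}{7} + \frac{28}{3}\right) \left(-13\right) = \frac{211}{21} \left(-13\right) = - \frac{2743}{21}$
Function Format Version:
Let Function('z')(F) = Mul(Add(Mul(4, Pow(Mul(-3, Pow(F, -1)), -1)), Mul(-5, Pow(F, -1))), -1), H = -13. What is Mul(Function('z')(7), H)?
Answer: Rational(-2743, 21) ≈ -130.62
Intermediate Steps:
Function('z')(F) = Add(Mul(5, Pow(F, -1)), Mul(Rational(4, 3), F)) (Function('z')(F) = Mul(Add(Mul(4, Mul(Rational(-1, 3), F)), Mul(-5, Pow(F, -1))), -1) = Mul(Add(Mul(Rational(-4, 3), F), Mul(-5, Pow(F, -1))), -1) = Mul(Add(Mul(-5, Pow(F, -1)), Mul(Rational(-4, 3), F)), -1) = Add(Mul(5, Pow(F, -1)), Mul(Rational(4, 3), F)))
Mul(Function('z')(7), H) = Mul(Add(Mul(5, Pow(7, -1)), Mul(Rational(4, 3), 7)), -13) = Mul(Add(Mul(5, Rational(1, 7)), Rational(28, 3)), -13) = Mul(Add(Rational(5, 7), Rational(28, 3)), -13) = Mul(Rational(211, 21), -13) = Rational(-2743, 21)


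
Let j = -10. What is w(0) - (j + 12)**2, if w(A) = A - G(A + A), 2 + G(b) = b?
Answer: -2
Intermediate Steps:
G(b) = -2 + b
w(A) = 2 - A (w(A) = A - (-2 + (A + A)) = A - (-2 + 2*A) = A + (2 - 2*A) = 2 - A)
w(0) - (j + 12)**2 = (2 - 1*0) - (-10 + 12)**2 = (2 + 0) - 1*2**2 = 2 - 1*4 = 2 - 4 = -2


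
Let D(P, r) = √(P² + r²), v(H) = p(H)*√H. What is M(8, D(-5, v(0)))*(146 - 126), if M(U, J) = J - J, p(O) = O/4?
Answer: 0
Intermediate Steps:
p(O) = O/4 (p(O) = O*(¼) = O/4)
v(H) = H^(3/2)/4 (v(H) = (H/4)*√H = H^(3/2)/4)
M(U, J) = 0
M(8, D(-5, v(0)))*(146 - 126) = 0*(146 - 126) = 0*20 = 0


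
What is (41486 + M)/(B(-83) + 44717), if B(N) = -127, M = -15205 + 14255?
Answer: 20268/22295 ≈ 0.90908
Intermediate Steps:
M = -950
(41486 + M)/(B(-83) + 44717) = (41486 - 950)/(-127 + 44717) = 40536/44590 = 40536*(1/44590) = 20268/22295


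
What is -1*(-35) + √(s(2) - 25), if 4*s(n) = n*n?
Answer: 35 + 2*I*√6 ≈ 35.0 + 4.899*I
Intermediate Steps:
s(n) = n²/4 (s(n) = (n*n)/4 = n²/4)
-1*(-35) + √(s(2) - 25) = -1*(-35) + √((¼)*2² - 25) = 35 + √((¼)*4 - 25) = 35 + √(1 - 25) = 35 + √(-24) = 35 + 2*I*√6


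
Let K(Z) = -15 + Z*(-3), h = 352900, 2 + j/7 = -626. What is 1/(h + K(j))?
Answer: 1/366073 ≈ 2.7317e-6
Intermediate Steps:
j = -4396 (j = -14 + 7*(-626) = -14 - 4382 = -4396)
K(Z) = -15 - 3*Z
1/(h + K(j)) = 1/(352900 + (-15 - 3*(-4396))) = 1/(352900 + (-15 + 13188)) = 1/(352900 + 13173) = 1/366073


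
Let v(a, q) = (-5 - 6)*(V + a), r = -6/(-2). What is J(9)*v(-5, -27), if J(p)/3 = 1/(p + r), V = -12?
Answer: 187/4 ≈ 46.750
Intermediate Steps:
r = 3 (r = -6*(-½) = 3)
J(p) = 3/(3 + p) (J(p) = 3/(p + 3) = 3/(3 + p))
v(a, q) = 132 - 11*a (v(a, q) = (-5 - 6)*(-12 + a) = -11*(-12 + a) = 132 - 11*a)
J(9)*v(-5, -27) = (3/(3 + 9))*(132 - 11*(-5)) = (3/12)*(132 + 55) = (3*(1/12))*187 = (¼)*187 = 187/4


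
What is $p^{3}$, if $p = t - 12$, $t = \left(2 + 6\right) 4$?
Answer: $8000$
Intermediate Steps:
$t = 32$ ($t = 8 \cdot 4 = 32$)
$p = 20$ ($p = 32 - 12 = 20$)
$p^{3} = 20^{3} = 8000$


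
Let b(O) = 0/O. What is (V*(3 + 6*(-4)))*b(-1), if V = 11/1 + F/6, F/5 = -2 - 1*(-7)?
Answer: 0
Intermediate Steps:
F = 25 (F = 5*(-2 - 1*(-7)) = 5*(-2 + 7) = 5*5 = 25)
b(O) = 0
V = 91/6 (V = 11/1 + 25/6 = 11*1 + 25*(⅙) = 11 + 25/6 = 91/6 ≈ 15.167)
(V*(3 + 6*(-4)))*b(-1) = (91*(3 + 6*(-4))/6)*0 = (91*(3 - 24)/6)*0 = ((91/6)*(-21))*0 = -637/2*0 = 0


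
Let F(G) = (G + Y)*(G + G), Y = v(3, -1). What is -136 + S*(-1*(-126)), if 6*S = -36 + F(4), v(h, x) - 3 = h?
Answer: 788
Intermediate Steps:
v(h, x) = 3 + h
Y = 6 (Y = 3 + 3 = 6)
F(G) = 2*G*(6 + G) (F(G) = (G + 6)*(G + G) = (6 + G)*(2*G) = 2*G*(6 + G))
S = 22/3 (S = (-36 + 2*4*(6 + 4))/6 = (-36 + 2*4*10)/6 = (-36 + 80)/6 = (1/6)*44 = 22/3 ≈ 7.3333)
-136 + S*(-1*(-126)) = -136 + 22*(-1*(-126))/3 = -136 + (22/3)*126 = -136 + 924 = 788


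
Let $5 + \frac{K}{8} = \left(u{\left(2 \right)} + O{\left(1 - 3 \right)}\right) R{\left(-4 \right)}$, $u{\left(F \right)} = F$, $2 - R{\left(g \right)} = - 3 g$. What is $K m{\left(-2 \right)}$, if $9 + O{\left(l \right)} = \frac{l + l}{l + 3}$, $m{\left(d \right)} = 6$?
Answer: $5040$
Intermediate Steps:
$R{\left(g \right)} = 2 + 3 g$ ($R{\left(g \right)} = 2 - - 3 g = 2 + 3 g$)
$O{\left(l \right)} = -9 + \frac{2 l}{3 + l}$ ($O{\left(l \right)} = -9 + \frac{l + l}{l + 3} = -9 + \frac{2 l}{3 + l}$)
$K = 840$ ($K = -40 + 8 \left(2 + \frac{-27 - 7 \left(1 - 3\right)}{3 + \left(1 - 3\right)}\right) \left(2 + 3 \left(-4\right)\right) = -40 + 8 \left(2 + \frac{-27 - 7 \left(1 - 3\right)}{3 + \left(1 - 3\right)}\right) \left(2 - 12\right) = -40 + 8 \left(2 + \frac{-27 - -14}{3 - 2}\right) \left(-10\right) = -40 + 8 \left(2 + \frac{-27 + 14}{1}\right) \left(-10\right) = -40 + 8 \left(2 + 1 \left(-13\right)\right) \left(-10\right) = -40 + 8 \left(2 - 13\right) \left(-10\right) = -40 + 8 \left(\left(-11\right) \left(-10\right)\right) = -40 + 8 \cdot 110 = -40 + 880 = 840$)
$K m{\left(-2 \right)} = 840 \cdot 6 = 5040$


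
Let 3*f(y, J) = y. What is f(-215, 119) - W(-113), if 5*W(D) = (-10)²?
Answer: -275/3 ≈ -91.667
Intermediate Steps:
f(y, J) = y/3
W(D) = 20 (W(D) = (⅕)*(-10)² = (⅕)*100 = 20)
f(-215, 119) - W(-113) = (⅓)*(-215) - 1*20 = -215/3 - 20 = -275/3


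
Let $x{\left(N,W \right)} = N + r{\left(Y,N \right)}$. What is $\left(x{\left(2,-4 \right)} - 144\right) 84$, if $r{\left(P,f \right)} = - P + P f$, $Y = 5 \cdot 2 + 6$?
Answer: $-10584$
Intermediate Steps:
$Y = 16$ ($Y = 10 + 6 = 16$)
$x{\left(N,W \right)} = -16 + 17 N$ ($x{\left(N,W \right)} = N + 16 \left(-1 + N\right) = N + \left(-16 + 16 N\right) = -16 + 17 N$)
$\left(x{\left(2,-4 \right)} - 144\right) 84 = \left(\left(-16 + 17 \cdot 2\right) - 144\right) 84 = \left(\left(-16 + 34\right) - 144\right) 84 = \left(18 - 144\right) 84 = \left(-126\right) 84 = -10584$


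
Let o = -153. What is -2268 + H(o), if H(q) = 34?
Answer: -2234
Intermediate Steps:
-2268 + H(o) = -2268 + 34 = -2234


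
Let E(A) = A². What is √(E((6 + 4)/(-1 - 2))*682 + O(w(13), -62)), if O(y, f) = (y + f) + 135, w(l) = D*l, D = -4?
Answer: √68389/3 ≈ 87.171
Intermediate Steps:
w(l) = -4*l
O(y, f) = 135 + f + y (O(y, f) = (f + y) + 135 = 135 + f + y)
√(E((6 + 4)/(-1 - 2))*682 + O(w(13), -62)) = √(((6 + 4)/(-1 - 2))²*682 + (135 - 62 - 4*13)) = √((10/(-3))²*682 + (135 - 62 - 52)) = √((10*(-⅓))²*682 + 21) = √((-10/3)²*682 + 21) = √((100/9)*682 + 21) = √(68200/9 + 21) = √(68389/9) = √68389/3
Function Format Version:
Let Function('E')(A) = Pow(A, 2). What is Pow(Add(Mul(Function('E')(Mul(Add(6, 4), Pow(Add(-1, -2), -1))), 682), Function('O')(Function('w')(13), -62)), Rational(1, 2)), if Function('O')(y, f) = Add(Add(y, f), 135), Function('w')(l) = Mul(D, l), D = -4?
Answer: Mul(Rational(1, 3), Pow(68389, Rational(1, 2))) ≈ 87.171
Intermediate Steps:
Function('w')(l) = Mul(-4, l)
Function('O')(y, f) = Add(135, f, y) (Function('O')(y, f) = Add(Add(f, y), 135) = Add(135, f, y))
Pow(Add(Mul(Function('E')(Mul(Add(6, 4), Pow(Add(-1, -2), -1))), 682), Function('O')(Function('w')(13), -62)), Rational(1, 2)) = Pow(Add(Mul(Pow(Mul(Add(6, 4), Pow(Add(-1, -2), -1)), 2), 682), Add(135, -62, Mul(-4, 13))), Rational(1, 2)) = Pow(Add(Mul(Pow(Mul(10, Pow(-3, -1)), 2), 682), Add(135, -62, -52)), Rational(1, 2)) = Pow(Add(Mul(Pow(Mul(10, Rational(-1, 3)), 2), 682), 21), Rational(1, 2)) = Pow(Add(Mul(Pow(Rational(-10, 3), 2), 682), 21), Rational(1, 2)) = Pow(Add(Mul(Rational(100, 9), 682), 21), Rational(1, 2)) = Pow(Add(Rational(68200, 9), 21), Rational(1, 2)) = Pow(Rational(68389, 9), Rational(1, 2)) = Mul(Rational(1, 3), Pow(68389, Rational(1, 2)))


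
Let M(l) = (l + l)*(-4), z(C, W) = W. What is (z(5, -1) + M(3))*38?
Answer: -950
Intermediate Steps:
M(l) = -8*l (M(l) = (2*l)*(-4) = -8*l)
(z(5, -1) + M(3))*38 = (-1 - 8*3)*38 = (-1 - 24)*38 = -25*38 = -950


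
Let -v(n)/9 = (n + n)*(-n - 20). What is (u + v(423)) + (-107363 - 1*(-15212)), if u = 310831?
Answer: 3591682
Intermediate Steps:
v(n) = -18*n*(-20 - n) (v(n) = -9*(n + n)*(-n - 20) = -9*2*n*(-20 - n) = -18*n*(-20 - n))
(u + v(423)) + (-107363 - 1*(-15212)) = (310831 + 18*423*(20 + 423)) + (-107363 - 1*(-15212)) = (310831 + 18*423*443) + (-107363 + 15212) = (310831 + 3373002) - 92151 = 3683833 - 92151 = 3591682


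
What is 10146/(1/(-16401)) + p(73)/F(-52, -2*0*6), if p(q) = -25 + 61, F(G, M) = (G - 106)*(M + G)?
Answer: -341794937475/2054 ≈ -1.6640e+8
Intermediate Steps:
F(G, M) = (-106 + G)*(G + M)
p(q) = 36
10146/(1/(-16401)) + p(73)/F(-52, -2*0*6) = 10146/(1/(-16401)) + 36/((-52)² - 106*(-52) - 106*(-2*0)*6 - 52*(-2*0)*6) = 10146/(-1/16401) + 36/(2704 + 5512 - 0*6 - 0*6) = 10146*(-16401) + 36/(2704 + 5512 - 106*0 - 52*0) = -166404546 + 36/(2704 + 5512 + 0 + 0) = -166404546 + 36/8216 = -166404546 + 36*(1/8216) = -166404546 + 9/2054 = -341794937475/2054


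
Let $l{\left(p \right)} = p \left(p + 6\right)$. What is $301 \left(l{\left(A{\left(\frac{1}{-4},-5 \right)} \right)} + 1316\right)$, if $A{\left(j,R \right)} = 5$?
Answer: $412671$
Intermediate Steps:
$l{\left(p \right)} = p \left(6 + p\right)$
$301 \left(l{\left(A{\left(\frac{1}{-4},-5 \right)} \right)} + 1316\right) = 301 \left(5 \left(6 + 5\right) + 1316\right) = 301 \left(5 \cdot 11 + 1316\right) = 301 \left(55 + 1316\right) = 301 \cdot 1371 = 412671$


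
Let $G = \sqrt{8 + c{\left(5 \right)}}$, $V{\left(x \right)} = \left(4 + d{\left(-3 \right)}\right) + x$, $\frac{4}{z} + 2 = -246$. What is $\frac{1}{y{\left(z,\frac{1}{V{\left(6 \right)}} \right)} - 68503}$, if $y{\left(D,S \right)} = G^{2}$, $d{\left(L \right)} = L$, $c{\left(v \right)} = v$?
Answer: $- \frac{1}{68490} \approx -1.4601 \cdot 10^{-5}$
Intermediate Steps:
$z = - \frac{1}{62}$ ($z = \frac{4}{-2 - 246} = \frac{4}{-248} = 4 \left(- \frac{1}{248}\right) = - \frac{1}{62} \approx -0.016129$)
$V{\left(x \right)} = 1 + x$ ($V{\left(x \right)} = \left(4 - 3\right) + x = 1 + x$)
$G = \sqrt{13}$ ($G = \sqrt{8 + 5} = \sqrt{13} \approx 3.6056$)
$y{\left(D,S \right)} = 13$ ($y{\left(D,S \right)} = \left(\sqrt{13}\right)^{2} = 13$)
$\frac{1}{y{\left(z,\frac{1}{V{\left(6 \right)}} \right)} - 68503} = \frac{1}{13 - 68503} = \frac{1}{-68490} = - \frac{1}{68490}$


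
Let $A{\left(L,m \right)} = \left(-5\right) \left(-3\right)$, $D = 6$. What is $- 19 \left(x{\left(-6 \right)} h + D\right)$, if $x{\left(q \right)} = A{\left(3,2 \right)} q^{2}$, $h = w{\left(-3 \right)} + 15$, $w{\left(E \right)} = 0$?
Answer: $-154014$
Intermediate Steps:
$A{\left(L,m \right)} = 15$
$h = 15$ ($h = 0 + 15 = 15$)
$x{\left(q \right)} = 15 q^{2}$
$- 19 \left(x{\left(-6 \right)} h + D\right) = - 19 \left(15 \left(-6\right)^{2} \cdot 15 + 6\right) = - 19 \left(15 \cdot 36 \cdot 15 + 6\right) = - 19 \left(540 \cdot 15 + 6\right) = - 19 \left(8100 + 6\right) = \left(-19\right) 8106 = -154014$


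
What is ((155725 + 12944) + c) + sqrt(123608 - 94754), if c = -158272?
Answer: 10397 + 3*sqrt(3206) ≈ 10567.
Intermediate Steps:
((155725 + 12944) + c) + sqrt(123608 - 94754) = ((155725 + 12944) - 158272) + sqrt(123608 - 94754) = (168669 - 158272) + sqrt(28854) = 10397 + 3*sqrt(3206)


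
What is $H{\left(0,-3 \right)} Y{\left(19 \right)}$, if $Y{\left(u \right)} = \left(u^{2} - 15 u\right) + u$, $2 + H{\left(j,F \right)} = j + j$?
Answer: $-190$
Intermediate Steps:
$H{\left(j,F \right)} = -2 + 2 j$ ($H{\left(j,F \right)} = -2 + \left(j + j\right) = -2 + 2 j$)
$Y{\left(u \right)} = u^{2} - 14 u$
$H{\left(0,-3 \right)} Y{\left(19 \right)} = \left(-2 + 2 \cdot 0\right) 19 \left(-14 + 19\right) = \left(-2 + 0\right) 19 \cdot 5 = \left(-2\right) 95 = -190$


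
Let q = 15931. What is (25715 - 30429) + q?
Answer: 11217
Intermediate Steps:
(25715 - 30429) + q = (25715 - 30429) + 15931 = -4714 + 15931 = 11217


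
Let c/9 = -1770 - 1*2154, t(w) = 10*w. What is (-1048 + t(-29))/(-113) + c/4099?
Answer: 1493754/463187 ≈ 3.2249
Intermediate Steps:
c = -35316 (c = 9*(-1770 - 1*2154) = 9*(-1770 - 2154) = 9*(-3924) = -35316)
(-1048 + t(-29))/(-113) + c/4099 = (-1048 + 10*(-29))/(-113) - 35316/4099 = (-1048 - 290)*(-1/113) - 35316*1/4099 = -1338*(-1/113) - 35316/4099 = 1338/113 - 35316/4099 = 1493754/463187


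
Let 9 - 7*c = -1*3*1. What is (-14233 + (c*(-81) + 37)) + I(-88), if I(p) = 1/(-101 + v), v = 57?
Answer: -4415143/308 ≈ -14335.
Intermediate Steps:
c = 12/7 (c = 9/7 - (-1*3)/7 = 9/7 - (-3)/7 = 9/7 - 1/7*(-3) = 9/7 + 3/7 = 12/7 ≈ 1.7143)
I(p) = -1/44 (I(p) = 1/(-101 + 57) = 1/(-44) = -1/44)
(-14233 + (c*(-81) + 37)) + I(-88) = (-14233 + ((12/7)*(-81) + 37)) - 1/44 = (-14233 + (-972/7 + 37)) - 1/44 = (-14233 - 713/7) - 1/44 = -100344/7 - 1/44 = -4415143/308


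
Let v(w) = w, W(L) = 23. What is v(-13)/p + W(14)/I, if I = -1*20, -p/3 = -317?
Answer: -22133/19020 ≈ -1.1637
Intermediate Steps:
p = 951 (p = -3*(-317) = 951)
I = -20
v(-13)/p + W(14)/I = -13/951 + 23/(-20) = -13*1/951 + 23*(-1/20) = -13/951 - 23/20 = -22133/19020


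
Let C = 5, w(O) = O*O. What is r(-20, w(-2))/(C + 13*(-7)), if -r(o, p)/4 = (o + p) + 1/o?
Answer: -321/430 ≈ -0.74651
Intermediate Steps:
w(O) = O**2
r(o, p) = -4*o - 4*p - 4/o (r(o, p) = -4*((o + p) + 1/o) = -4*(o + p + 1/o) = -4*o - 4*p - 4/o)
r(-20, w(-2))/(C + 13*(-7)) = (4*(-1 - 1*(-20)*(-20 + (-2)**2))/(-20))/(5 + 13*(-7)) = (4*(-1/20)*(-1 - 1*(-20)*(-20 + 4)))/(5 - 91) = (4*(-1/20)*(-1 - 1*(-20)*(-16)))/(-86) = (4*(-1/20)*(-1 - 320))*(-1/86) = (4*(-1/20)*(-321))*(-1/86) = (321/5)*(-1/86) = -321/430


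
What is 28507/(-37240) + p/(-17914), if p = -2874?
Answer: -201823319/333558680 ≈ -0.60506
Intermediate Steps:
28507/(-37240) + p/(-17914) = 28507/(-37240) - 2874/(-17914) = 28507*(-1/37240) - 2874*(-1/17914) = -28507/37240 + 1437/8957 = -201823319/333558680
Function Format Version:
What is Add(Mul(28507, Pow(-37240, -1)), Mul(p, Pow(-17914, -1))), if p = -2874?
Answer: Rational(-201823319, 333558680) ≈ -0.60506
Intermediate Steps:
Add(Mul(28507, Pow(-37240, -1)), Mul(p, Pow(-17914, -1))) = Add(Mul(28507, Pow(-37240, -1)), Mul(-2874, Pow(-17914, -1))) = Add(Mul(28507, Rational(-1, 37240)), Mul(-2874, Rational(-1, 17914))) = Add(Rational(-28507, 37240), Rational(1437, 8957)) = Rational(-201823319, 333558680)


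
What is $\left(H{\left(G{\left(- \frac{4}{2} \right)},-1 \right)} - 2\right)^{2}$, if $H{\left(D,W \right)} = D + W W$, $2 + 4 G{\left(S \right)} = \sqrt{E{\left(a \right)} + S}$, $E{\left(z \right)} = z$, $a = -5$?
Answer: $\frac{\left(6 - i \sqrt{7}\right)^{2}}{16} \approx 1.8125 - 1.9843 i$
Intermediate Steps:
$G{\left(S \right)} = - \frac{1}{2} + \frac{\sqrt{-5 + S}}{4}$
$H{\left(D,W \right)} = D + W^{2}$
$\left(H{\left(G{\left(- \frac{4}{2} \right)},-1 \right)} - 2\right)^{2} = \left(\left(\left(- \frac{1}{2} + \frac{\sqrt{-5 - \frac{4}{2}}}{4}\right) + \left(-1\right)^{2}\right) - 2\right)^{2} = \left(\left(\left(- \frac{1}{2} + \frac{\sqrt{-5 - 2}}{4}\right) + 1\right) - 2\right)^{2} = \left(\left(\left(- \frac{1}{2} + \frac{\sqrt{-7}}{4}\right) + 1\right) - 2\right)^{2} = \left(\left(\left(- \frac{1}{2} + \frac{i \sqrt{7}}{4}\right) + 1\right) - 2\right)^{2} = \left(\left(\frac{1}{2} + \frac{i \sqrt{7}}{4}\right) - 2\right)^{2} = \left(- \frac{3}{2} + \frac{i \sqrt{7}}{4}\right)^{2}$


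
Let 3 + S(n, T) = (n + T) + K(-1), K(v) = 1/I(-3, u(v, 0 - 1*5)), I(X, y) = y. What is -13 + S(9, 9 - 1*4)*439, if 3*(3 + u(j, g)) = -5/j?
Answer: 17947/4 ≈ 4486.8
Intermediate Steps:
u(j, g) = -3 - 5/(3*j) (u(j, g) = -3 + (-5/j)/3 = -3 - 5/(3*j))
K(v) = 1/(-3 - 5/(3*v))
S(n, T) = -15/4 + T + n (S(n, T) = -3 + ((n + T) - 3*(-1)/(5 + 9*(-1))) = -3 + ((T + n) - 3*(-1)/(5 - 9)) = -3 + ((T + n) - 3*(-1)/(-4)) = -3 + ((T + n) - 3*(-1)*(-1/4)) = -3 + ((T + n) - 3/4) = -3 + (-3/4 + T + n) = -15/4 + T + n)
-13 + S(9, 9 - 1*4)*439 = -13 + (-15/4 + (9 - 1*4) + 9)*439 = -13 + (-15/4 + (9 - 4) + 9)*439 = -13 + (-15/4 + 5 + 9)*439 = -13 + (41/4)*439 = -13 + 17999/4 = 17947/4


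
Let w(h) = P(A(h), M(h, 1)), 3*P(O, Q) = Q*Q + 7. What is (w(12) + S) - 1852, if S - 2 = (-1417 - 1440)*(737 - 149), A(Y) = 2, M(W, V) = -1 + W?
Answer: -5045170/3 ≈ -1.6817e+6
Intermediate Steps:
P(O, Q) = 7/3 + Q²/3 (P(O, Q) = (Q*Q + 7)/3 = (Q² + 7)/3 = (7 + Q²)/3 = 7/3 + Q²/3)
w(h) = 7/3 + (-1 + h)²/3
S = -1679914 (S = 2 + (-1417 - 1440)*(737 - 149) = 2 - 2857*588 = 2 - 1679916 = -1679914)
(w(12) + S) - 1852 = ((7/3 + (-1 + 12)²/3) - 1679914) - 1852 = ((7/3 + (⅓)*11²) - 1679914) - 1852 = ((7/3 + (⅓)*121) - 1679914) - 1852 = ((7/3 + 121/3) - 1679914) - 1852 = (128/3 - 1679914) - 1852 = -5039614/3 - 1852 = -5045170/3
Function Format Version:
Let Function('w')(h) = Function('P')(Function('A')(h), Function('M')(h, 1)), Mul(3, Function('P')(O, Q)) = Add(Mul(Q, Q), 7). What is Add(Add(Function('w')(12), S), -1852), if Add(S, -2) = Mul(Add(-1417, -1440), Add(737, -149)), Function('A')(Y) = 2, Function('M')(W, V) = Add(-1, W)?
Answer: Rational(-5045170, 3) ≈ -1.6817e+6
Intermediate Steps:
Function('P')(O, Q) = Add(Rational(7, 3), Mul(Rational(1, 3), Pow(Q, 2))) (Function('P')(O, Q) = Mul(Rational(1, 3), Add(Mul(Q, Q), 7)) = Mul(Rational(1, 3), Add(Pow(Q, 2), 7)) = Mul(Rational(1, 3), Add(7, Pow(Q, 2))) = Add(Rational(7, 3), Mul(Rational(1, 3), Pow(Q, 2))))
Function('w')(h) = Add(Rational(7, 3), Mul(Rational(1, 3), Pow(Add(-1, h), 2)))
S = -1679914 (S = Add(2, Mul(Add(-1417, -1440), Add(737, -149))) = Add(2, Mul(-2857, 588)) = Add(2, -1679916) = -1679914)
Add(Add(Function('w')(12), S), -1852) = Add(Add(Add(Rational(7, 3), Mul(Rational(1, 3), Pow(Add(-1, 12), 2))), -1679914), -1852) = Add(Add(Add(Rational(7, 3), Mul(Rational(1, 3), Pow(11, 2))), -1679914), -1852) = Add(Add(Add(Rational(7, 3), Mul(Rational(1, 3), 121)), -1679914), -1852) = Add(Add(Add(Rational(7, 3), Rational(121, 3)), -1679914), -1852) = Add(Add(Rational(128, 3), -1679914), -1852) = Add(Rational(-5039614, 3), -1852) = Rational(-5045170, 3)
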